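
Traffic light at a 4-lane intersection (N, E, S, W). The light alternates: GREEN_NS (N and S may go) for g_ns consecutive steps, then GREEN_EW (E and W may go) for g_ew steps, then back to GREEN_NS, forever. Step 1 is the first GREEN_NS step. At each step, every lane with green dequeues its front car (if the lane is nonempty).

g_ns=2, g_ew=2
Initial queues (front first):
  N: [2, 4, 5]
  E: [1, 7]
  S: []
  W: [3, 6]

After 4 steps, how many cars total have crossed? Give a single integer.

Step 1 [NS]: N:car2-GO,E:wait,S:empty,W:wait | queues: N=2 E=2 S=0 W=2
Step 2 [NS]: N:car4-GO,E:wait,S:empty,W:wait | queues: N=1 E=2 S=0 W=2
Step 3 [EW]: N:wait,E:car1-GO,S:wait,W:car3-GO | queues: N=1 E=1 S=0 W=1
Step 4 [EW]: N:wait,E:car7-GO,S:wait,W:car6-GO | queues: N=1 E=0 S=0 W=0
Cars crossed by step 4: 6

Answer: 6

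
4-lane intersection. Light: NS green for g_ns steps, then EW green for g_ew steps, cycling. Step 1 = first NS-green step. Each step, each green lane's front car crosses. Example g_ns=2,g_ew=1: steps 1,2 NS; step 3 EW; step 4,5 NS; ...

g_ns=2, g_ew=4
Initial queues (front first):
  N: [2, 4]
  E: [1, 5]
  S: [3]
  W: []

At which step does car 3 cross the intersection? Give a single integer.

Step 1 [NS]: N:car2-GO,E:wait,S:car3-GO,W:wait | queues: N=1 E=2 S=0 W=0
Step 2 [NS]: N:car4-GO,E:wait,S:empty,W:wait | queues: N=0 E=2 S=0 W=0
Step 3 [EW]: N:wait,E:car1-GO,S:wait,W:empty | queues: N=0 E=1 S=0 W=0
Step 4 [EW]: N:wait,E:car5-GO,S:wait,W:empty | queues: N=0 E=0 S=0 W=0
Car 3 crosses at step 1

1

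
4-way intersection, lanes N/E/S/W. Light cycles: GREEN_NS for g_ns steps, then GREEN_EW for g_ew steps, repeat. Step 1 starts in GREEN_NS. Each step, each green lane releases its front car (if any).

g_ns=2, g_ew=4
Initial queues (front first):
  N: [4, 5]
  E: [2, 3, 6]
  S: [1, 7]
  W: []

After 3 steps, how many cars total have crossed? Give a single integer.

Step 1 [NS]: N:car4-GO,E:wait,S:car1-GO,W:wait | queues: N=1 E=3 S=1 W=0
Step 2 [NS]: N:car5-GO,E:wait,S:car7-GO,W:wait | queues: N=0 E=3 S=0 W=0
Step 3 [EW]: N:wait,E:car2-GO,S:wait,W:empty | queues: N=0 E=2 S=0 W=0
Cars crossed by step 3: 5

Answer: 5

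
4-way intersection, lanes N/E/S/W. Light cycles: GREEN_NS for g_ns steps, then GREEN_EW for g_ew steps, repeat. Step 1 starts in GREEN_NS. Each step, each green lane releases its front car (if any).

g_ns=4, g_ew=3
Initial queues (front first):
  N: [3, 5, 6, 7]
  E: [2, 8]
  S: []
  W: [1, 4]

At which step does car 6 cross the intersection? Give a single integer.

Step 1 [NS]: N:car3-GO,E:wait,S:empty,W:wait | queues: N=3 E=2 S=0 W=2
Step 2 [NS]: N:car5-GO,E:wait,S:empty,W:wait | queues: N=2 E=2 S=0 W=2
Step 3 [NS]: N:car6-GO,E:wait,S:empty,W:wait | queues: N=1 E=2 S=0 W=2
Step 4 [NS]: N:car7-GO,E:wait,S:empty,W:wait | queues: N=0 E=2 S=0 W=2
Step 5 [EW]: N:wait,E:car2-GO,S:wait,W:car1-GO | queues: N=0 E=1 S=0 W=1
Step 6 [EW]: N:wait,E:car8-GO,S:wait,W:car4-GO | queues: N=0 E=0 S=0 W=0
Car 6 crosses at step 3

3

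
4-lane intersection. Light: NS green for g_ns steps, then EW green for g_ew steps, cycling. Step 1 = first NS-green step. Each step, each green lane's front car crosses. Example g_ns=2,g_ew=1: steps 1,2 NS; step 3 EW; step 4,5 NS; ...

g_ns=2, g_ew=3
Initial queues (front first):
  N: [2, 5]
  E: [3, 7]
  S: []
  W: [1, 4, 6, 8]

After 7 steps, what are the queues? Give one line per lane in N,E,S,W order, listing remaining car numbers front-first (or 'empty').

Step 1 [NS]: N:car2-GO,E:wait,S:empty,W:wait | queues: N=1 E=2 S=0 W=4
Step 2 [NS]: N:car5-GO,E:wait,S:empty,W:wait | queues: N=0 E=2 S=0 W=4
Step 3 [EW]: N:wait,E:car3-GO,S:wait,W:car1-GO | queues: N=0 E=1 S=0 W=3
Step 4 [EW]: N:wait,E:car7-GO,S:wait,W:car4-GO | queues: N=0 E=0 S=0 W=2
Step 5 [EW]: N:wait,E:empty,S:wait,W:car6-GO | queues: N=0 E=0 S=0 W=1
Step 6 [NS]: N:empty,E:wait,S:empty,W:wait | queues: N=0 E=0 S=0 W=1
Step 7 [NS]: N:empty,E:wait,S:empty,W:wait | queues: N=0 E=0 S=0 W=1

N: empty
E: empty
S: empty
W: 8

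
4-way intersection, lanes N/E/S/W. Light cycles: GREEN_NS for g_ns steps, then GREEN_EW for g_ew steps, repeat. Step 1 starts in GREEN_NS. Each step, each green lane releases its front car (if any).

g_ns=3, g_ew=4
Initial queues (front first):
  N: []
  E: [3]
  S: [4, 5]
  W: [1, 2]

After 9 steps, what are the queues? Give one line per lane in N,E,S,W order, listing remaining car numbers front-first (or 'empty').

Step 1 [NS]: N:empty,E:wait,S:car4-GO,W:wait | queues: N=0 E=1 S=1 W=2
Step 2 [NS]: N:empty,E:wait,S:car5-GO,W:wait | queues: N=0 E=1 S=0 W=2
Step 3 [NS]: N:empty,E:wait,S:empty,W:wait | queues: N=0 E=1 S=0 W=2
Step 4 [EW]: N:wait,E:car3-GO,S:wait,W:car1-GO | queues: N=0 E=0 S=0 W=1
Step 5 [EW]: N:wait,E:empty,S:wait,W:car2-GO | queues: N=0 E=0 S=0 W=0

N: empty
E: empty
S: empty
W: empty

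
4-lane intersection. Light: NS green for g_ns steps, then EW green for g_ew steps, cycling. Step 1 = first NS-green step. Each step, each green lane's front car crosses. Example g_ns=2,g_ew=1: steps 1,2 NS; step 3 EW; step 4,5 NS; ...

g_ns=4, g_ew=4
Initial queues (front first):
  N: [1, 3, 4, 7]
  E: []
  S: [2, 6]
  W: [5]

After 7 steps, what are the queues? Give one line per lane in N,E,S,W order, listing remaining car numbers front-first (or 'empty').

Step 1 [NS]: N:car1-GO,E:wait,S:car2-GO,W:wait | queues: N=3 E=0 S=1 W=1
Step 2 [NS]: N:car3-GO,E:wait,S:car6-GO,W:wait | queues: N=2 E=0 S=0 W=1
Step 3 [NS]: N:car4-GO,E:wait,S:empty,W:wait | queues: N=1 E=0 S=0 W=1
Step 4 [NS]: N:car7-GO,E:wait,S:empty,W:wait | queues: N=0 E=0 S=0 W=1
Step 5 [EW]: N:wait,E:empty,S:wait,W:car5-GO | queues: N=0 E=0 S=0 W=0

N: empty
E: empty
S: empty
W: empty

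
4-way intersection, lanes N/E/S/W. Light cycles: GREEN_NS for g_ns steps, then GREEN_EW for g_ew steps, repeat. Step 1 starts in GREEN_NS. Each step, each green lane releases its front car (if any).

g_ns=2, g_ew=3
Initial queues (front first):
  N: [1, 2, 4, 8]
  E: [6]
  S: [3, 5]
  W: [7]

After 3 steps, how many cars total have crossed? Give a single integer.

Answer: 6

Derivation:
Step 1 [NS]: N:car1-GO,E:wait,S:car3-GO,W:wait | queues: N=3 E=1 S=1 W=1
Step 2 [NS]: N:car2-GO,E:wait,S:car5-GO,W:wait | queues: N=2 E=1 S=0 W=1
Step 3 [EW]: N:wait,E:car6-GO,S:wait,W:car7-GO | queues: N=2 E=0 S=0 W=0
Cars crossed by step 3: 6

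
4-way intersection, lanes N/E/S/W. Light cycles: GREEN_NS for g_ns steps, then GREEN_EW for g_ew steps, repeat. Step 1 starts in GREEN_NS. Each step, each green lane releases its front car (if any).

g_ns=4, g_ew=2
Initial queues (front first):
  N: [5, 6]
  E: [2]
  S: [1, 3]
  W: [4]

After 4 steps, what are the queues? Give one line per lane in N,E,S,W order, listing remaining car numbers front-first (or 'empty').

Step 1 [NS]: N:car5-GO,E:wait,S:car1-GO,W:wait | queues: N=1 E=1 S=1 W=1
Step 2 [NS]: N:car6-GO,E:wait,S:car3-GO,W:wait | queues: N=0 E=1 S=0 W=1
Step 3 [NS]: N:empty,E:wait,S:empty,W:wait | queues: N=0 E=1 S=0 W=1
Step 4 [NS]: N:empty,E:wait,S:empty,W:wait | queues: N=0 E=1 S=0 W=1

N: empty
E: 2
S: empty
W: 4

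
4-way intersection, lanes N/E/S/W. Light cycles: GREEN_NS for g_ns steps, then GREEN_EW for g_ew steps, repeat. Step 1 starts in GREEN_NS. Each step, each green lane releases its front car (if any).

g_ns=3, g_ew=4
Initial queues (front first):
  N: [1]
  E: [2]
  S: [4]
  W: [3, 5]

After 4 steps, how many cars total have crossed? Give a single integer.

Answer: 4

Derivation:
Step 1 [NS]: N:car1-GO,E:wait,S:car4-GO,W:wait | queues: N=0 E=1 S=0 W=2
Step 2 [NS]: N:empty,E:wait,S:empty,W:wait | queues: N=0 E=1 S=0 W=2
Step 3 [NS]: N:empty,E:wait,S:empty,W:wait | queues: N=0 E=1 S=0 W=2
Step 4 [EW]: N:wait,E:car2-GO,S:wait,W:car3-GO | queues: N=0 E=0 S=0 W=1
Cars crossed by step 4: 4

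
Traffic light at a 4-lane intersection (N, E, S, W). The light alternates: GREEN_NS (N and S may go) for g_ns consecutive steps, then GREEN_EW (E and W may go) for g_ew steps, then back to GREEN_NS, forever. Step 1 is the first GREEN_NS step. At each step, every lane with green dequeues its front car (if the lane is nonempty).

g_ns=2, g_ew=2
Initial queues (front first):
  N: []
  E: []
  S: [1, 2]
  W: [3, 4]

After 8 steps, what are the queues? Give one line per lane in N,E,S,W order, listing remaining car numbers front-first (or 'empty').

Step 1 [NS]: N:empty,E:wait,S:car1-GO,W:wait | queues: N=0 E=0 S=1 W=2
Step 2 [NS]: N:empty,E:wait,S:car2-GO,W:wait | queues: N=0 E=0 S=0 W=2
Step 3 [EW]: N:wait,E:empty,S:wait,W:car3-GO | queues: N=0 E=0 S=0 W=1
Step 4 [EW]: N:wait,E:empty,S:wait,W:car4-GO | queues: N=0 E=0 S=0 W=0

N: empty
E: empty
S: empty
W: empty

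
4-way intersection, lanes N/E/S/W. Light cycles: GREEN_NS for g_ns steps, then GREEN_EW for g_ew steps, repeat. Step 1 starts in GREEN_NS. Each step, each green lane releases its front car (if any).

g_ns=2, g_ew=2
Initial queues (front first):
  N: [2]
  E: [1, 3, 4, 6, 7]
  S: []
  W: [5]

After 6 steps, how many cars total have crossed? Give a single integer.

Answer: 4

Derivation:
Step 1 [NS]: N:car2-GO,E:wait,S:empty,W:wait | queues: N=0 E=5 S=0 W=1
Step 2 [NS]: N:empty,E:wait,S:empty,W:wait | queues: N=0 E=5 S=0 W=1
Step 3 [EW]: N:wait,E:car1-GO,S:wait,W:car5-GO | queues: N=0 E=4 S=0 W=0
Step 4 [EW]: N:wait,E:car3-GO,S:wait,W:empty | queues: N=0 E=3 S=0 W=0
Step 5 [NS]: N:empty,E:wait,S:empty,W:wait | queues: N=0 E=3 S=0 W=0
Step 6 [NS]: N:empty,E:wait,S:empty,W:wait | queues: N=0 E=3 S=0 W=0
Cars crossed by step 6: 4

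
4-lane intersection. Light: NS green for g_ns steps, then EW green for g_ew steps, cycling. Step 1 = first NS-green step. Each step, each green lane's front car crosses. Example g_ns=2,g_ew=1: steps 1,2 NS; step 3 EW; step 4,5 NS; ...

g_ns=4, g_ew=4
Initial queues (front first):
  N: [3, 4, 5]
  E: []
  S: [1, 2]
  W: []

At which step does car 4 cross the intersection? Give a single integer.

Step 1 [NS]: N:car3-GO,E:wait,S:car1-GO,W:wait | queues: N=2 E=0 S=1 W=0
Step 2 [NS]: N:car4-GO,E:wait,S:car2-GO,W:wait | queues: N=1 E=0 S=0 W=0
Step 3 [NS]: N:car5-GO,E:wait,S:empty,W:wait | queues: N=0 E=0 S=0 W=0
Car 4 crosses at step 2

2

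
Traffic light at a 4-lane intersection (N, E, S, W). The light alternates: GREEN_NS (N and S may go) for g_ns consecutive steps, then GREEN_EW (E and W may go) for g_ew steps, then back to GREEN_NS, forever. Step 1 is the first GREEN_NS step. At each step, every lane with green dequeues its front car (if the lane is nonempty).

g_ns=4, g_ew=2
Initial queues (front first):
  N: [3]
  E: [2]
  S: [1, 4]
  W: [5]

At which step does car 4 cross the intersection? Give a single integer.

Step 1 [NS]: N:car3-GO,E:wait,S:car1-GO,W:wait | queues: N=0 E=1 S=1 W=1
Step 2 [NS]: N:empty,E:wait,S:car4-GO,W:wait | queues: N=0 E=1 S=0 W=1
Step 3 [NS]: N:empty,E:wait,S:empty,W:wait | queues: N=0 E=1 S=0 W=1
Step 4 [NS]: N:empty,E:wait,S:empty,W:wait | queues: N=0 E=1 S=0 W=1
Step 5 [EW]: N:wait,E:car2-GO,S:wait,W:car5-GO | queues: N=0 E=0 S=0 W=0
Car 4 crosses at step 2

2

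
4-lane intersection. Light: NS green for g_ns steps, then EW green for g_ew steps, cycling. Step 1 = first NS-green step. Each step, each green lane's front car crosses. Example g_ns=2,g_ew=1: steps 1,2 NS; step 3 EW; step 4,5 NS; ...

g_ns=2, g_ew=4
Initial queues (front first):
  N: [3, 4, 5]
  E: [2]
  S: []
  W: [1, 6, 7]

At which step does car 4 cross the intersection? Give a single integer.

Step 1 [NS]: N:car3-GO,E:wait,S:empty,W:wait | queues: N=2 E=1 S=0 W=3
Step 2 [NS]: N:car4-GO,E:wait,S:empty,W:wait | queues: N=1 E=1 S=0 W=3
Step 3 [EW]: N:wait,E:car2-GO,S:wait,W:car1-GO | queues: N=1 E=0 S=0 W=2
Step 4 [EW]: N:wait,E:empty,S:wait,W:car6-GO | queues: N=1 E=0 S=0 W=1
Step 5 [EW]: N:wait,E:empty,S:wait,W:car7-GO | queues: N=1 E=0 S=0 W=0
Step 6 [EW]: N:wait,E:empty,S:wait,W:empty | queues: N=1 E=0 S=0 W=0
Step 7 [NS]: N:car5-GO,E:wait,S:empty,W:wait | queues: N=0 E=0 S=0 W=0
Car 4 crosses at step 2

2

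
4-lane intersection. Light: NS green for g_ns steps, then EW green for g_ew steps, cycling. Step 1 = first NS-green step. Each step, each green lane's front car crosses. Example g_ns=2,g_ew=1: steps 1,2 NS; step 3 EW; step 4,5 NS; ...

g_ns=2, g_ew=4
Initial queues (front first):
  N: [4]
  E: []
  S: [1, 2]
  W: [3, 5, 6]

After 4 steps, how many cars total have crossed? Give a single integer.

Step 1 [NS]: N:car4-GO,E:wait,S:car1-GO,W:wait | queues: N=0 E=0 S=1 W=3
Step 2 [NS]: N:empty,E:wait,S:car2-GO,W:wait | queues: N=0 E=0 S=0 W=3
Step 3 [EW]: N:wait,E:empty,S:wait,W:car3-GO | queues: N=0 E=0 S=0 W=2
Step 4 [EW]: N:wait,E:empty,S:wait,W:car5-GO | queues: N=0 E=0 S=0 W=1
Cars crossed by step 4: 5

Answer: 5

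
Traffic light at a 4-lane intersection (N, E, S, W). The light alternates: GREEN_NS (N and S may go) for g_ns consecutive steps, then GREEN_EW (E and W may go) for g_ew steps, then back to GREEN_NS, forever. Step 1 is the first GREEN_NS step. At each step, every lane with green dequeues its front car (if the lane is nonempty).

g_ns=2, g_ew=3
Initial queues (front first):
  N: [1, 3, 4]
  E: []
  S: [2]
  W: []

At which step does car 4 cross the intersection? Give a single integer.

Step 1 [NS]: N:car1-GO,E:wait,S:car2-GO,W:wait | queues: N=2 E=0 S=0 W=0
Step 2 [NS]: N:car3-GO,E:wait,S:empty,W:wait | queues: N=1 E=0 S=0 W=0
Step 3 [EW]: N:wait,E:empty,S:wait,W:empty | queues: N=1 E=0 S=0 W=0
Step 4 [EW]: N:wait,E:empty,S:wait,W:empty | queues: N=1 E=0 S=0 W=0
Step 5 [EW]: N:wait,E:empty,S:wait,W:empty | queues: N=1 E=0 S=0 W=0
Step 6 [NS]: N:car4-GO,E:wait,S:empty,W:wait | queues: N=0 E=0 S=0 W=0
Car 4 crosses at step 6

6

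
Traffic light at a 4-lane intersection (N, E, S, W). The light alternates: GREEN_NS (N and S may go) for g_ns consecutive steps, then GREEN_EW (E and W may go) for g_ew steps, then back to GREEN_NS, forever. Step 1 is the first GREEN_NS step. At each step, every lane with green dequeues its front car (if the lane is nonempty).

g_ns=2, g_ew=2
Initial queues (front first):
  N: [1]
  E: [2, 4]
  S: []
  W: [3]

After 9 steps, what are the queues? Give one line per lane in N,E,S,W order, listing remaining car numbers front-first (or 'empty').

Step 1 [NS]: N:car1-GO,E:wait,S:empty,W:wait | queues: N=0 E=2 S=0 W=1
Step 2 [NS]: N:empty,E:wait,S:empty,W:wait | queues: N=0 E=2 S=0 W=1
Step 3 [EW]: N:wait,E:car2-GO,S:wait,W:car3-GO | queues: N=0 E=1 S=0 W=0
Step 4 [EW]: N:wait,E:car4-GO,S:wait,W:empty | queues: N=0 E=0 S=0 W=0

N: empty
E: empty
S: empty
W: empty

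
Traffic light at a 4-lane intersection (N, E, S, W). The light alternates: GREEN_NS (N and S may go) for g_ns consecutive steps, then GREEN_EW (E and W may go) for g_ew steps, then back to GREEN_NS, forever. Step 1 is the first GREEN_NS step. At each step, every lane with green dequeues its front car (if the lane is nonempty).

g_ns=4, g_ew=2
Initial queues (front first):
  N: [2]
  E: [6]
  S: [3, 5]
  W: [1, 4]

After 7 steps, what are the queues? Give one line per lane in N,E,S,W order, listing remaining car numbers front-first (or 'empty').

Step 1 [NS]: N:car2-GO,E:wait,S:car3-GO,W:wait | queues: N=0 E=1 S=1 W=2
Step 2 [NS]: N:empty,E:wait,S:car5-GO,W:wait | queues: N=0 E=1 S=0 W=2
Step 3 [NS]: N:empty,E:wait,S:empty,W:wait | queues: N=0 E=1 S=0 W=2
Step 4 [NS]: N:empty,E:wait,S:empty,W:wait | queues: N=0 E=1 S=0 W=2
Step 5 [EW]: N:wait,E:car6-GO,S:wait,W:car1-GO | queues: N=0 E=0 S=0 W=1
Step 6 [EW]: N:wait,E:empty,S:wait,W:car4-GO | queues: N=0 E=0 S=0 W=0

N: empty
E: empty
S: empty
W: empty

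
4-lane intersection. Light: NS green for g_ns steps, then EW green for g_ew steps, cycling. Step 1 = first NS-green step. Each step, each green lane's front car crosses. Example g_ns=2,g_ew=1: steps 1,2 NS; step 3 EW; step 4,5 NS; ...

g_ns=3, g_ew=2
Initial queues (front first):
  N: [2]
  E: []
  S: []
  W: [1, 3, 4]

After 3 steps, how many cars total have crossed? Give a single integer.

Step 1 [NS]: N:car2-GO,E:wait,S:empty,W:wait | queues: N=0 E=0 S=0 W=3
Step 2 [NS]: N:empty,E:wait,S:empty,W:wait | queues: N=0 E=0 S=0 W=3
Step 3 [NS]: N:empty,E:wait,S:empty,W:wait | queues: N=0 E=0 S=0 W=3
Cars crossed by step 3: 1

Answer: 1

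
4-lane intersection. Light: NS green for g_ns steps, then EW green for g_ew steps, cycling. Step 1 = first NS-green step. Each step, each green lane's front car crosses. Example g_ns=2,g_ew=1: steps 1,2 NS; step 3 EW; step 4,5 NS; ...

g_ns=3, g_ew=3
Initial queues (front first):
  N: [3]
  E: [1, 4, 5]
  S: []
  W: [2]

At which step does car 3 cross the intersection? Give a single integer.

Step 1 [NS]: N:car3-GO,E:wait,S:empty,W:wait | queues: N=0 E=3 S=0 W=1
Step 2 [NS]: N:empty,E:wait,S:empty,W:wait | queues: N=0 E=3 S=0 W=1
Step 3 [NS]: N:empty,E:wait,S:empty,W:wait | queues: N=0 E=3 S=0 W=1
Step 4 [EW]: N:wait,E:car1-GO,S:wait,W:car2-GO | queues: N=0 E=2 S=0 W=0
Step 5 [EW]: N:wait,E:car4-GO,S:wait,W:empty | queues: N=0 E=1 S=0 W=0
Step 6 [EW]: N:wait,E:car5-GO,S:wait,W:empty | queues: N=0 E=0 S=0 W=0
Car 3 crosses at step 1

1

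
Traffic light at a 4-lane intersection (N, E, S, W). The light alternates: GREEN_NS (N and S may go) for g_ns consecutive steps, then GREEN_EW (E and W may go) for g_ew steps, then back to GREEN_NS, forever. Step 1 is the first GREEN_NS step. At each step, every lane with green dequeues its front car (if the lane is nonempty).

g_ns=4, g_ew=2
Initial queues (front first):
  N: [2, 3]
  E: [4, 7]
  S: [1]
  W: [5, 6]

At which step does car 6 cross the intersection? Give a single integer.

Step 1 [NS]: N:car2-GO,E:wait,S:car1-GO,W:wait | queues: N=1 E=2 S=0 W=2
Step 2 [NS]: N:car3-GO,E:wait,S:empty,W:wait | queues: N=0 E=2 S=0 W=2
Step 3 [NS]: N:empty,E:wait,S:empty,W:wait | queues: N=0 E=2 S=0 W=2
Step 4 [NS]: N:empty,E:wait,S:empty,W:wait | queues: N=0 E=2 S=0 W=2
Step 5 [EW]: N:wait,E:car4-GO,S:wait,W:car5-GO | queues: N=0 E=1 S=0 W=1
Step 6 [EW]: N:wait,E:car7-GO,S:wait,W:car6-GO | queues: N=0 E=0 S=0 W=0
Car 6 crosses at step 6

6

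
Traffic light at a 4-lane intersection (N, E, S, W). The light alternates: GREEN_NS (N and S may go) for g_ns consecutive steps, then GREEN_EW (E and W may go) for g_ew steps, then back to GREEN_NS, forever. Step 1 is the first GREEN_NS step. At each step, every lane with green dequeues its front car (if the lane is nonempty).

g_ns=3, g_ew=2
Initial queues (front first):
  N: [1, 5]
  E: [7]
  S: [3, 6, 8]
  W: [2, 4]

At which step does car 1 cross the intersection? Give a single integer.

Step 1 [NS]: N:car1-GO,E:wait,S:car3-GO,W:wait | queues: N=1 E=1 S=2 W=2
Step 2 [NS]: N:car5-GO,E:wait,S:car6-GO,W:wait | queues: N=0 E=1 S=1 W=2
Step 3 [NS]: N:empty,E:wait,S:car8-GO,W:wait | queues: N=0 E=1 S=0 W=2
Step 4 [EW]: N:wait,E:car7-GO,S:wait,W:car2-GO | queues: N=0 E=0 S=0 W=1
Step 5 [EW]: N:wait,E:empty,S:wait,W:car4-GO | queues: N=0 E=0 S=0 W=0
Car 1 crosses at step 1

1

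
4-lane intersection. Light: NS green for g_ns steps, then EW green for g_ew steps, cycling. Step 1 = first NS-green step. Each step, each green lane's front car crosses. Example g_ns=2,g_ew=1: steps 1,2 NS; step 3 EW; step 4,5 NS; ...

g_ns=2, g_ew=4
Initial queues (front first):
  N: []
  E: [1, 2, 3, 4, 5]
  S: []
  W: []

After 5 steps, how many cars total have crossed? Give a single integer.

Step 1 [NS]: N:empty,E:wait,S:empty,W:wait | queues: N=0 E=5 S=0 W=0
Step 2 [NS]: N:empty,E:wait,S:empty,W:wait | queues: N=0 E=5 S=0 W=0
Step 3 [EW]: N:wait,E:car1-GO,S:wait,W:empty | queues: N=0 E=4 S=0 W=0
Step 4 [EW]: N:wait,E:car2-GO,S:wait,W:empty | queues: N=0 E=3 S=0 W=0
Step 5 [EW]: N:wait,E:car3-GO,S:wait,W:empty | queues: N=0 E=2 S=0 W=0
Cars crossed by step 5: 3

Answer: 3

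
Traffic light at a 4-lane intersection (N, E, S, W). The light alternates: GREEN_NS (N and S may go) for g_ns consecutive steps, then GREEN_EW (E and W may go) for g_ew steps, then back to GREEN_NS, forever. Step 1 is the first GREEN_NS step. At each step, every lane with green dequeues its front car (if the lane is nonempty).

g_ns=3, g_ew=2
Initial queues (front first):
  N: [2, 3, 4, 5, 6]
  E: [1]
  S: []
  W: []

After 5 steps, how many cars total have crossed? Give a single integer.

Step 1 [NS]: N:car2-GO,E:wait,S:empty,W:wait | queues: N=4 E=1 S=0 W=0
Step 2 [NS]: N:car3-GO,E:wait,S:empty,W:wait | queues: N=3 E=1 S=0 W=0
Step 3 [NS]: N:car4-GO,E:wait,S:empty,W:wait | queues: N=2 E=1 S=0 W=0
Step 4 [EW]: N:wait,E:car1-GO,S:wait,W:empty | queues: N=2 E=0 S=0 W=0
Step 5 [EW]: N:wait,E:empty,S:wait,W:empty | queues: N=2 E=0 S=0 W=0
Cars crossed by step 5: 4

Answer: 4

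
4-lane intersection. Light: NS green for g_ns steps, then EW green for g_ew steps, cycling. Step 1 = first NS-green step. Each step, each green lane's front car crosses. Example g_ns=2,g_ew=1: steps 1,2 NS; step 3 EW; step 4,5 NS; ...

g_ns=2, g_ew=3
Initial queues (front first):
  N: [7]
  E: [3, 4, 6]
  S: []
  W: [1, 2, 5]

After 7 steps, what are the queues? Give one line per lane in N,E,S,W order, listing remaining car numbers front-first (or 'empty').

Step 1 [NS]: N:car7-GO,E:wait,S:empty,W:wait | queues: N=0 E=3 S=0 W=3
Step 2 [NS]: N:empty,E:wait,S:empty,W:wait | queues: N=0 E=3 S=0 W=3
Step 3 [EW]: N:wait,E:car3-GO,S:wait,W:car1-GO | queues: N=0 E=2 S=0 W=2
Step 4 [EW]: N:wait,E:car4-GO,S:wait,W:car2-GO | queues: N=0 E=1 S=0 W=1
Step 5 [EW]: N:wait,E:car6-GO,S:wait,W:car5-GO | queues: N=0 E=0 S=0 W=0

N: empty
E: empty
S: empty
W: empty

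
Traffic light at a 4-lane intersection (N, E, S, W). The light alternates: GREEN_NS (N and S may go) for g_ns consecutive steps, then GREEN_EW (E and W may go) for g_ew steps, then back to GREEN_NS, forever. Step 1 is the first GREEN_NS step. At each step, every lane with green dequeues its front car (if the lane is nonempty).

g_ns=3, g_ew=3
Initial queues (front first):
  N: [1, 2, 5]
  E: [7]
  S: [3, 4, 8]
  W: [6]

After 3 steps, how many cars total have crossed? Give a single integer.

Answer: 6

Derivation:
Step 1 [NS]: N:car1-GO,E:wait,S:car3-GO,W:wait | queues: N=2 E=1 S=2 W=1
Step 2 [NS]: N:car2-GO,E:wait,S:car4-GO,W:wait | queues: N=1 E=1 S=1 W=1
Step 3 [NS]: N:car5-GO,E:wait,S:car8-GO,W:wait | queues: N=0 E=1 S=0 W=1
Cars crossed by step 3: 6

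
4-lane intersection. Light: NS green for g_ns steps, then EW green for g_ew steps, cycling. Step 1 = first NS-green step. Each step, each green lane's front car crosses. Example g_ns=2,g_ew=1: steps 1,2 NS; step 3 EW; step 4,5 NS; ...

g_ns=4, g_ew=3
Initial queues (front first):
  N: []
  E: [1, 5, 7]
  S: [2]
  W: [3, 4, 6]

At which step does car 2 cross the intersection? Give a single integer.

Step 1 [NS]: N:empty,E:wait,S:car2-GO,W:wait | queues: N=0 E=3 S=0 W=3
Step 2 [NS]: N:empty,E:wait,S:empty,W:wait | queues: N=0 E=3 S=0 W=3
Step 3 [NS]: N:empty,E:wait,S:empty,W:wait | queues: N=0 E=3 S=0 W=3
Step 4 [NS]: N:empty,E:wait,S:empty,W:wait | queues: N=0 E=3 S=0 W=3
Step 5 [EW]: N:wait,E:car1-GO,S:wait,W:car3-GO | queues: N=0 E=2 S=0 W=2
Step 6 [EW]: N:wait,E:car5-GO,S:wait,W:car4-GO | queues: N=0 E=1 S=0 W=1
Step 7 [EW]: N:wait,E:car7-GO,S:wait,W:car6-GO | queues: N=0 E=0 S=0 W=0
Car 2 crosses at step 1

1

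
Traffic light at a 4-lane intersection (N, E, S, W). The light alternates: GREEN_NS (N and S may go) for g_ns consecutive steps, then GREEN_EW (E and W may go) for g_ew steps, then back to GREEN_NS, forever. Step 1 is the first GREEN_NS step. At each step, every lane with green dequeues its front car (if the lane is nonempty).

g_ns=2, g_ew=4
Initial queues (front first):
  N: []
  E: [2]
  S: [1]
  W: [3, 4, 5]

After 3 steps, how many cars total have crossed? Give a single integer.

Answer: 3

Derivation:
Step 1 [NS]: N:empty,E:wait,S:car1-GO,W:wait | queues: N=0 E=1 S=0 W=3
Step 2 [NS]: N:empty,E:wait,S:empty,W:wait | queues: N=0 E=1 S=0 W=3
Step 3 [EW]: N:wait,E:car2-GO,S:wait,W:car3-GO | queues: N=0 E=0 S=0 W=2
Cars crossed by step 3: 3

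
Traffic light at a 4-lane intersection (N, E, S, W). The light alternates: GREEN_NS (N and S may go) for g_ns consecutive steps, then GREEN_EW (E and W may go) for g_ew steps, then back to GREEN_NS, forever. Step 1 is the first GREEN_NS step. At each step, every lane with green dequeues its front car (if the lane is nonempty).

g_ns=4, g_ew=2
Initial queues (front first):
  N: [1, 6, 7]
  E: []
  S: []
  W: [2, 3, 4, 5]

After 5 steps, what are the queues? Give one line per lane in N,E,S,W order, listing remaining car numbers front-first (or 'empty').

Step 1 [NS]: N:car1-GO,E:wait,S:empty,W:wait | queues: N=2 E=0 S=0 W=4
Step 2 [NS]: N:car6-GO,E:wait,S:empty,W:wait | queues: N=1 E=0 S=0 W=4
Step 3 [NS]: N:car7-GO,E:wait,S:empty,W:wait | queues: N=0 E=0 S=0 W=4
Step 4 [NS]: N:empty,E:wait,S:empty,W:wait | queues: N=0 E=0 S=0 W=4
Step 5 [EW]: N:wait,E:empty,S:wait,W:car2-GO | queues: N=0 E=0 S=0 W=3

N: empty
E: empty
S: empty
W: 3 4 5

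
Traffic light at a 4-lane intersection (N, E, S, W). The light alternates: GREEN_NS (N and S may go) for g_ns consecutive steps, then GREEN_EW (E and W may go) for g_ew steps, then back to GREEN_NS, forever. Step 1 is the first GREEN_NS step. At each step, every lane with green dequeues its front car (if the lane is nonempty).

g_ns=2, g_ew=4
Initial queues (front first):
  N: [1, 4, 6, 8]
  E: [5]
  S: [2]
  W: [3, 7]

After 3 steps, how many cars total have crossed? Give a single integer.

Step 1 [NS]: N:car1-GO,E:wait,S:car2-GO,W:wait | queues: N=3 E=1 S=0 W=2
Step 2 [NS]: N:car4-GO,E:wait,S:empty,W:wait | queues: N=2 E=1 S=0 W=2
Step 3 [EW]: N:wait,E:car5-GO,S:wait,W:car3-GO | queues: N=2 E=0 S=0 W=1
Cars crossed by step 3: 5

Answer: 5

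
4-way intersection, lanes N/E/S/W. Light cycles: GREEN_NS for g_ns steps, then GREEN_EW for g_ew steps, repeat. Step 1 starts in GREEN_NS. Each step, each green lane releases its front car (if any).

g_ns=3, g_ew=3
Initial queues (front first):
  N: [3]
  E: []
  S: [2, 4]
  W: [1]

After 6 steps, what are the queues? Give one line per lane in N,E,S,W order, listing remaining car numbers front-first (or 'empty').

Step 1 [NS]: N:car3-GO,E:wait,S:car2-GO,W:wait | queues: N=0 E=0 S=1 W=1
Step 2 [NS]: N:empty,E:wait,S:car4-GO,W:wait | queues: N=0 E=0 S=0 W=1
Step 3 [NS]: N:empty,E:wait,S:empty,W:wait | queues: N=0 E=0 S=0 W=1
Step 4 [EW]: N:wait,E:empty,S:wait,W:car1-GO | queues: N=0 E=0 S=0 W=0

N: empty
E: empty
S: empty
W: empty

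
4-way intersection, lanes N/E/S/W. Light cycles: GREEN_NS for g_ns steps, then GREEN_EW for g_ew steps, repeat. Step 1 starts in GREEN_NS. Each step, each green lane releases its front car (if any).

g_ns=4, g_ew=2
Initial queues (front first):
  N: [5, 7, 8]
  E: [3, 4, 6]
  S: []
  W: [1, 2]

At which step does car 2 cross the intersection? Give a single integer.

Step 1 [NS]: N:car5-GO,E:wait,S:empty,W:wait | queues: N=2 E=3 S=0 W=2
Step 2 [NS]: N:car7-GO,E:wait,S:empty,W:wait | queues: N=1 E=3 S=0 W=2
Step 3 [NS]: N:car8-GO,E:wait,S:empty,W:wait | queues: N=0 E=3 S=0 W=2
Step 4 [NS]: N:empty,E:wait,S:empty,W:wait | queues: N=0 E=3 S=0 W=2
Step 5 [EW]: N:wait,E:car3-GO,S:wait,W:car1-GO | queues: N=0 E=2 S=0 W=1
Step 6 [EW]: N:wait,E:car4-GO,S:wait,W:car2-GO | queues: N=0 E=1 S=0 W=0
Step 7 [NS]: N:empty,E:wait,S:empty,W:wait | queues: N=0 E=1 S=0 W=0
Step 8 [NS]: N:empty,E:wait,S:empty,W:wait | queues: N=0 E=1 S=0 W=0
Step 9 [NS]: N:empty,E:wait,S:empty,W:wait | queues: N=0 E=1 S=0 W=0
Step 10 [NS]: N:empty,E:wait,S:empty,W:wait | queues: N=0 E=1 S=0 W=0
Step 11 [EW]: N:wait,E:car6-GO,S:wait,W:empty | queues: N=0 E=0 S=0 W=0
Car 2 crosses at step 6

6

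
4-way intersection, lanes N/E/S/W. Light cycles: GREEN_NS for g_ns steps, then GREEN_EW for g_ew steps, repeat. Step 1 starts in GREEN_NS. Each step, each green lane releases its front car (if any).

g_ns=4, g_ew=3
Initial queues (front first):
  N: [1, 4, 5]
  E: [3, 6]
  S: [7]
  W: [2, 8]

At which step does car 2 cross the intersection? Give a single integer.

Step 1 [NS]: N:car1-GO,E:wait,S:car7-GO,W:wait | queues: N=2 E=2 S=0 W=2
Step 2 [NS]: N:car4-GO,E:wait,S:empty,W:wait | queues: N=1 E=2 S=0 W=2
Step 3 [NS]: N:car5-GO,E:wait,S:empty,W:wait | queues: N=0 E=2 S=0 W=2
Step 4 [NS]: N:empty,E:wait,S:empty,W:wait | queues: N=0 E=2 S=0 W=2
Step 5 [EW]: N:wait,E:car3-GO,S:wait,W:car2-GO | queues: N=0 E=1 S=0 W=1
Step 6 [EW]: N:wait,E:car6-GO,S:wait,W:car8-GO | queues: N=0 E=0 S=0 W=0
Car 2 crosses at step 5

5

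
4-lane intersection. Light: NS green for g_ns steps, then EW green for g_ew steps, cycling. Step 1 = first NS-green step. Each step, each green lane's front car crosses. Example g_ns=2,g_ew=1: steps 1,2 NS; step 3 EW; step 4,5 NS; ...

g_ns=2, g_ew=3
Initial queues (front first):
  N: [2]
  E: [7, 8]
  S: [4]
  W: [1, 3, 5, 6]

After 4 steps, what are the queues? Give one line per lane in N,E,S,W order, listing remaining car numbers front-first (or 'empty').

Step 1 [NS]: N:car2-GO,E:wait,S:car4-GO,W:wait | queues: N=0 E=2 S=0 W=4
Step 2 [NS]: N:empty,E:wait,S:empty,W:wait | queues: N=0 E=2 S=0 W=4
Step 3 [EW]: N:wait,E:car7-GO,S:wait,W:car1-GO | queues: N=0 E=1 S=0 W=3
Step 4 [EW]: N:wait,E:car8-GO,S:wait,W:car3-GO | queues: N=0 E=0 S=0 W=2

N: empty
E: empty
S: empty
W: 5 6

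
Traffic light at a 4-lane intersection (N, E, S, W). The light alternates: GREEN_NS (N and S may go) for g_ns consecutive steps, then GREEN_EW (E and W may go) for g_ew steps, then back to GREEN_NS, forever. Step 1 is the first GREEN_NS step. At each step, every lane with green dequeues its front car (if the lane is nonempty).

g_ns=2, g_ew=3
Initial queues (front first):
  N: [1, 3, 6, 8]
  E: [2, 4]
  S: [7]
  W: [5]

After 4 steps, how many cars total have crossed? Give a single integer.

Answer: 6

Derivation:
Step 1 [NS]: N:car1-GO,E:wait,S:car7-GO,W:wait | queues: N=3 E=2 S=0 W=1
Step 2 [NS]: N:car3-GO,E:wait,S:empty,W:wait | queues: N=2 E=2 S=0 W=1
Step 3 [EW]: N:wait,E:car2-GO,S:wait,W:car5-GO | queues: N=2 E=1 S=0 W=0
Step 4 [EW]: N:wait,E:car4-GO,S:wait,W:empty | queues: N=2 E=0 S=0 W=0
Cars crossed by step 4: 6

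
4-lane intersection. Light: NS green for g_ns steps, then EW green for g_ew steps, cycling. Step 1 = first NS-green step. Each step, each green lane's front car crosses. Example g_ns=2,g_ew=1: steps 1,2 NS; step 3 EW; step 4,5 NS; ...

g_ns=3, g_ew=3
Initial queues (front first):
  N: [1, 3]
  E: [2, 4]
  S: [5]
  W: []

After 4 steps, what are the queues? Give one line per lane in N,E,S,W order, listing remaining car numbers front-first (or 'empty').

Step 1 [NS]: N:car1-GO,E:wait,S:car5-GO,W:wait | queues: N=1 E=2 S=0 W=0
Step 2 [NS]: N:car3-GO,E:wait,S:empty,W:wait | queues: N=0 E=2 S=0 W=0
Step 3 [NS]: N:empty,E:wait,S:empty,W:wait | queues: N=0 E=2 S=0 W=0
Step 4 [EW]: N:wait,E:car2-GO,S:wait,W:empty | queues: N=0 E=1 S=0 W=0

N: empty
E: 4
S: empty
W: empty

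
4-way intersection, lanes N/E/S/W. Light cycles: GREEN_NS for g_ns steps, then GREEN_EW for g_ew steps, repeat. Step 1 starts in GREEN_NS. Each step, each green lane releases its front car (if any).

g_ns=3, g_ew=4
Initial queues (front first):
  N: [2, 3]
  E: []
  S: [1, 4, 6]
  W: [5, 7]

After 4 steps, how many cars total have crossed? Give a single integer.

Step 1 [NS]: N:car2-GO,E:wait,S:car1-GO,W:wait | queues: N=1 E=0 S=2 W=2
Step 2 [NS]: N:car3-GO,E:wait,S:car4-GO,W:wait | queues: N=0 E=0 S=1 W=2
Step 3 [NS]: N:empty,E:wait,S:car6-GO,W:wait | queues: N=0 E=0 S=0 W=2
Step 4 [EW]: N:wait,E:empty,S:wait,W:car5-GO | queues: N=0 E=0 S=0 W=1
Cars crossed by step 4: 6

Answer: 6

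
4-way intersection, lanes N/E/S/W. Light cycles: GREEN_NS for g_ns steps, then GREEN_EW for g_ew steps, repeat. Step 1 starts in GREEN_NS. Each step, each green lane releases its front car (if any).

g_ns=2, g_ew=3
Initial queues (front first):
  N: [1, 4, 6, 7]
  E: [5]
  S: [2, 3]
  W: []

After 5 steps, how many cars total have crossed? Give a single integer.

Step 1 [NS]: N:car1-GO,E:wait,S:car2-GO,W:wait | queues: N=3 E=1 S=1 W=0
Step 2 [NS]: N:car4-GO,E:wait,S:car3-GO,W:wait | queues: N=2 E=1 S=0 W=0
Step 3 [EW]: N:wait,E:car5-GO,S:wait,W:empty | queues: N=2 E=0 S=0 W=0
Step 4 [EW]: N:wait,E:empty,S:wait,W:empty | queues: N=2 E=0 S=0 W=0
Step 5 [EW]: N:wait,E:empty,S:wait,W:empty | queues: N=2 E=0 S=0 W=0
Cars crossed by step 5: 5

Answer: 5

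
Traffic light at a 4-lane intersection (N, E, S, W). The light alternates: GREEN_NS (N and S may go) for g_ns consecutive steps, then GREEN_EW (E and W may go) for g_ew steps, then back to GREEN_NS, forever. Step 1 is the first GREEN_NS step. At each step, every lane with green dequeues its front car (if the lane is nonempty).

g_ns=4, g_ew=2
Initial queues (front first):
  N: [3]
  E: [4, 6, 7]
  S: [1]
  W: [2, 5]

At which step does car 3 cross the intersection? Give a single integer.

Step 1 [NS]: N:car3-GO,E:wait,S:car1-GO,W:wait | queues: N=0 E=3 S=0 W=2
Step 2 [NS]: N:empty,E:wait,S:empty,W:wait | queues: N=0 E=3 S=0 W=2
Step 3 [NS]: N:empty,E:wait,S:empty,W:wait | queues: N=0 E=3 S=0 W=2
Step 4 [NS]: N:empty,E:wait,S:empty,W:wait | queues: N=0 E=3 S=0 W=2
Step 5 [EW]: N:wait,E:car4-GO,S:wait,W:car2-GO | queues: N=0 E=2 S=0 W=1
Step 6 [EW]: N:wait,E:car6-GO,S:wait,W:car5-GO | queues: N=0 E=1 S=0 W=0
Step 7 [NS]: N:empty,E:wait,S:empty,W:wait | queues: N=0 E=1 S=0 W=0
Step 8 [NS]: N:empty,E:wait,S:empty,W:wait | queues: N=0 E=1 S=0 W=0
Step 9 [NS]: N:empty,E:wait,S:empty,W:wait | queues: N=0 E=1 S=0 W=0
Step 10 [NS]: N:empty,E:wait,S:empty,W:wait | queues: N=0 E=1 S=0 W=0
Step 11 [EW]: N:wait,E:car7-GO,S:wait,W:empty | queues: N=0 E=0 S=0 W=0
Car 3 crosses at step 1

1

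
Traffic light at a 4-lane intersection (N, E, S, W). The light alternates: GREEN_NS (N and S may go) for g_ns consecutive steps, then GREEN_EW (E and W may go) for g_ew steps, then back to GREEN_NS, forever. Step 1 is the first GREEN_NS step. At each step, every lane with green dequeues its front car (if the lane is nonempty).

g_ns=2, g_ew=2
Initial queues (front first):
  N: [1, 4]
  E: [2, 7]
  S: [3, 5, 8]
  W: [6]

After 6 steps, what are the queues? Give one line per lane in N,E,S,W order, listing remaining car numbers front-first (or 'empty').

Step 1 [NS]: N:car1-GO,E:wait,S:car3-GO,W:wait | queues: N=1 E=2 S=2 W=1
Step 2 [NS]: N:car4-GO,E:wait,S:car5-GO,W:wait | queues: N=0 E=2 S=1 W=1
Step 3 [EW]: N:wait,E:car2-GO,S:wait,W:car6-GO | queues: N=0 E=1 S=1 W=0
Step 4 [EW]: N:wait,E:car7-GO,S:wait,W:empty | queues: N=0 E=0 S=1 W=0
Step 5 [NS]: N:empty,E:wait,S:car8-GO,W:wait | queues: N=0 E=0 S=0 W=0

N: empty
E: empty
S: empty
W: empty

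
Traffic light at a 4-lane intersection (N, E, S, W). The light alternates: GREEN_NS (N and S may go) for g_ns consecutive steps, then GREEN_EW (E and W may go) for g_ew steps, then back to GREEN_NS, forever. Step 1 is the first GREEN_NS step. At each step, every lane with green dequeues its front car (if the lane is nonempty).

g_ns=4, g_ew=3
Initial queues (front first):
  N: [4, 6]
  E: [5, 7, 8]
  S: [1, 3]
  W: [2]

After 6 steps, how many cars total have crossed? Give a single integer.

Answer: 7

Derivation:
Step 1 [NS]: N:car4-GO,E:wait,S:car1-GO,W:wait | queues: N=1 E=3 S=1 W=1
Step 2 [NS]: N:car6-GO,E:wait,S:car3-GO,W:wait | queues: N=0 E=3 S=0 W=1
Step 3 [NS]: N:empty,E:wait,S:empty,W:wait | queues: N=0 E=3 S=0 W=1
Step 4 [NS]: N:empty,E:wait,S:empty,W:wait | queues: N=0 E=3 S=0 W=1
Step 5 [EW]: N:wait,E:car5-GO,S:wait,W:car2-GO | queues: N=0 E=2 S=0 W=0
Step 6 [EW]: N:wait,E:car7-GO,S:wait,W:empty | queues: N=0 E=1 S=0 W=0
Cars crossed by step 6: 7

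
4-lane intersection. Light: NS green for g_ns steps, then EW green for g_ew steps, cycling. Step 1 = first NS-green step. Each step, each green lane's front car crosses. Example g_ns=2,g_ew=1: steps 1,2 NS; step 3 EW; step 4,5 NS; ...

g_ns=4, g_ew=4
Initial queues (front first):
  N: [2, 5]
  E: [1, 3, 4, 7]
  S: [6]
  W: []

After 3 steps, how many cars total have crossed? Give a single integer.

Step 1 [NS]: N:car2-GO,E:wait,S:car6-GO,W:wait | queues: N=1 E=4 S=0 W=0
Step 2 [NS]: N:car5-GO,E:wait,S:empty,W:wait | queues: N=0 E=4 S=0 W=0
Step 3 [NS]: N:empty,E:wait,S:empty,W:wait | queues: N=0 E=4 S=0 W=0
Cars crossed by step 3: 3

Answer: 3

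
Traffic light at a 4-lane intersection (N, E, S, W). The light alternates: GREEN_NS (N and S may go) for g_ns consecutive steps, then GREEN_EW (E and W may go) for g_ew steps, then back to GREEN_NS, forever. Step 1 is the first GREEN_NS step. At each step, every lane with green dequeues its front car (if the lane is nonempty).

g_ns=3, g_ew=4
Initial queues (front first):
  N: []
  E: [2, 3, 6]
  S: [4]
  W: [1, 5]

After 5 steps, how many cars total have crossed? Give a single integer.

Answer: 5

Derivation:
Step 1 [NS]: N:empty,E:wait,S:car4-GO,W:wait | queues: N=0 E=3 S=0 W=2
Step 2 [NS]: N:empty,E:wait,S:empty,W:wait | queues: N=0 E=3 S=0 W=2
Step 3 [NS]: N:empty,E:wait,S:empty,W:wait | queues: N=0 E=3 S=0 W=2
Step 4 [EW]: N:wait,E:car2-GO,S:wait,W:car1-GO | queues: N=0 E=2 S=0 W=1
Step 5 [EW]: N:wait,E:car3-GO,S:wait,W:car5-GO | queues: N=0 E=1 S=0 W=0
Cars crossed by step 5: 5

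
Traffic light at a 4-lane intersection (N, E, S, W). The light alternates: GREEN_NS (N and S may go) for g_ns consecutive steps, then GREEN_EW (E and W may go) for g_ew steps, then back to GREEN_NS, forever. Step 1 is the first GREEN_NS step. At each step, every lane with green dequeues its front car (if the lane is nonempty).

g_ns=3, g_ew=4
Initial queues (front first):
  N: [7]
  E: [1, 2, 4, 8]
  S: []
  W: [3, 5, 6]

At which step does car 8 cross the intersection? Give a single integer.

Step 1 [NS]: N:car7-GO,E:wait,S:empty,W:wait | queues: N=0 E=4 S=0 W=3
Step 2 [NS]: N:empty,E:wait,S:empty,W:wait | queues: N=0 E=4 S=0 W=3
Step 3 [NS]: N:empty,E:wait,S:empty,W:wait | queues: N=0 E=4 S=0 W=3
Step 4 [EW]: N:wait,E:car1-GO,S:wait,W:car3-GO | queues: N=0 E=3 S=0 W=2
Step 5 [EW]: N:wait,E:car2-GO,S:wait,W:car5-GO | queues: N=0 E=2 S=0 W=1
Step 6 [EW]: N:wait,E:car4-GO,S:wait,W:car6-GO | queues: N=0 E=1 S=0 W=0
Step 7 [EW]: N:wait,E:car8-GO,S:wait,W:empty | queues: N=0 E=0 S=0 W=0
Car 8 crosses at step 7

7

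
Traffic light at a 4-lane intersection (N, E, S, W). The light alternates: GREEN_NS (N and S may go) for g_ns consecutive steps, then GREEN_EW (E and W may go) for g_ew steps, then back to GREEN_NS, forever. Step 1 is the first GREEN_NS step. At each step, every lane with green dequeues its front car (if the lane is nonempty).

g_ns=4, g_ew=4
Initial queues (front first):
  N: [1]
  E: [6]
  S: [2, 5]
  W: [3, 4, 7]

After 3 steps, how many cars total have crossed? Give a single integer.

Answer: 3

Derivation:
Step 1 [NS]: N:car1-GO,E:wait,S:car2-GO,W:wait | queues: N=0 E=1 S=1 W=3
Step 2 [NS]: N:empty,E:wait,S:car5-GO,W:wait | queues: N=0 E=1 S=0 W=3
Step 3 [NS]: N:empty,E:wait,S:empty,W:wait | queues: N=0 E=1 S=0 W=3
Cars crossed by step 3: 3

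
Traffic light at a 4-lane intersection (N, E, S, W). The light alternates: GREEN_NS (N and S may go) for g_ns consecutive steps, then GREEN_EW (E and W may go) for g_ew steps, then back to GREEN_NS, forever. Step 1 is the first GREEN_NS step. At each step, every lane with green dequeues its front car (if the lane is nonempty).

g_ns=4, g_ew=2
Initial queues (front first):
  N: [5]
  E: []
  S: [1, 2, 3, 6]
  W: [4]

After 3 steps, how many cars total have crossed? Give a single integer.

Step 1 [NS]: N:car5-GO,E:wait,S:car1-GO,W:wait | queues: N=0 E=0 S=3 W=1
Step 2 [NS]: N:empty,E:wait,S:car2-GO,W:wait | queues: N=0 E=0 S=2 W=1
Step 3 [NS]: N:empty,E:wait,S:car3-GO,W:wait | queues: N=0 E=0 S=1 W=1
Cars crossed by step 3: 4

Answer: 4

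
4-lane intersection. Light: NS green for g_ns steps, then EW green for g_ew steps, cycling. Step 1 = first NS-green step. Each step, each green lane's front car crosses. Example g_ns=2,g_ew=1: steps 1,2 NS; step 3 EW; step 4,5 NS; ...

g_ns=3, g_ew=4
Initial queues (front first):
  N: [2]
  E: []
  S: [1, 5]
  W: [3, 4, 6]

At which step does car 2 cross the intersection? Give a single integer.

Step 1 [NS]: N:car2-GO,E:wait,S:car1-GO,W:wait | queues: N=0 E=0 S=1 W=3
Step 2 [NS]: N:empty,E:wait,S:car5-GO,W:wait | queues: N=0 E=0 S=0 W=3
Step 3 [NS]: N:empty,E:wait,S:empty,W:wait | queues: N=0 E=0 S=0 W=3
Step 4 [EW]: N:wait,E:empty,S:wait,W:car3-GO | queues: N=0 E=0 S=0 W=2
Step 5 [EW]: N:wait,E:empty,S:wait,W:car4-GO | queues: N=0 E=0 S=0 W=1
Step 6 [EW]: N:wait,E:empty,S:wait,W:car6-GO | queues: N=0 E=0 S=0 W=0
Car 2 crosses at step 1

1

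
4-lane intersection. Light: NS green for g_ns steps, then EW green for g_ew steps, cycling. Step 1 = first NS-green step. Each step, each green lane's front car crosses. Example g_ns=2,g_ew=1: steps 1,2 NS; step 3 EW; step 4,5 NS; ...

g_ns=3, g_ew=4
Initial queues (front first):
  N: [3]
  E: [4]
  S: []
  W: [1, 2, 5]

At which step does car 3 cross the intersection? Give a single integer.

Step 1 [NS]: N:car3-GO,E:wait,S:empty,W:wait | queues: N=0 E=1 S=0 W=3
Step 2 [NS]: N:empty,E:wait,S:empty,W:wait | queues: N=0 E=1 S=0 W=3
Step 3 [NS]: N:empty,E:wait,S:empty,W:wait | queues: N=0 E=1 S=0 W=3
Step 4 [EW]: N:wait,E:car4-GO,S:wait,W:car1-GO | queues: N=0 E=0 S=0 W=2
Step 5 [EW]: N:wait,E:empty,S:wait,W:car2-GO | queues: N=0 E=0 S=0 W=1
Step 6 [EW]: N:wait,E:empty,S:wait,W:car5-GO | queues: N=0 E=0 S=0 W=0
Car 3 crosses at step 1

1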